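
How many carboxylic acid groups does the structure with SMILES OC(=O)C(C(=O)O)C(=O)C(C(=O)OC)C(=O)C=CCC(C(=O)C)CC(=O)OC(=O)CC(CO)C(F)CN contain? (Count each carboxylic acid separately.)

2

–COOH: carbonyl C bonded to –OH and C → carboxylic acid (the –OH is not a separate alcohol).
pendant –COOH: carbonyl C bonded to C and –OH → carboxylic acid.
–C(=O)– with carbon on both sides → ketone.
pendant –COOCH3: carbonyl C bonded to C and –OCH3 → ester.
–C(=O)– with carbon on both sides → ketone.
C=C double bond → alkene.
pendant –COCH3: carbonyl C bonded to two carbons → ketone.
two acyl groups sharing one oxygen, –C(=O)–O–C(=O)– → anhydride.
pendant –CH2OH on an sp³ backbone C → alcohol.
halogen on an sp³ carbon → alkyl halide.
–NH2 on an sp³ carbon with no adjacent C=O → amine.
Carboxylic acid appears at: HOOC, CH(COOH) → 2.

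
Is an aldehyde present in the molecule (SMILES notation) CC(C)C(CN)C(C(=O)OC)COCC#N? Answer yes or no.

no

pendant –CH2NH2: N on sp³ C, no adjacent C=O → amine.
pendant –COOCH3: carbonyl C bonded to C and –OCH3 → ester.
C–O–C with sp³ carbons on both sides and no adjacent C=O → ether.
–C≡N: carbon triple-bonded to nitrogen → nitrile.
The groups actually present are: amine, ester, ether, nitrile.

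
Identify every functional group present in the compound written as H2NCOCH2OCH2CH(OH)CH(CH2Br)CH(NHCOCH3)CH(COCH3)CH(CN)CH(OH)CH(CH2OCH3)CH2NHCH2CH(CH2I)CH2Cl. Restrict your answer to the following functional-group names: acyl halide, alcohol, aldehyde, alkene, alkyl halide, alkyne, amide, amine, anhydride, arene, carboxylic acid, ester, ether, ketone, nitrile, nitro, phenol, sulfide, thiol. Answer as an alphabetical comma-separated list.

–C(=O)NH2: carbonyl C bonded to C and to N → amide (the N is not a separate amine).
C–O–C with sp³ carbons on both sides and no adjacent C=O → ether.
–OH on an sp³ carbon → alcohol (secondary).
pendant –CH2X: halogen on sp³ carbon → alkyl halide.
pendant –NHC(=O)CH3: N bonded to a carbonyl → amide (not amine).
pendant –COCH3: carbonyl C bonded to two carbons → ketone.
pendant –C≡N: nitrile.
–OH on an sp³ carbon → alcohol (secondary).
pendant –CH2OCH3: C–O–C linkage → ether.
C–N–C with sp³ carbons and no adjacent C=O → amine (secondary).
pendant –CH2X: halogen on sp³ carbon → alkyl halide.
halogen on an sp³ carbon → alkyl halide.

alcohol, alkyl halide, amide, amine, ether, ketone, nitrile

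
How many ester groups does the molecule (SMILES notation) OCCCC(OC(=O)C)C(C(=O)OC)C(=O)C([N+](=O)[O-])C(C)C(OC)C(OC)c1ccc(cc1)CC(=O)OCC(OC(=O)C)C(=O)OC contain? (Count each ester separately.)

Reading the structure from left to right:
  HOCH2: HO– on an sp³ carbon → alcohol.
  CH(OCOCH3): pendant –OC(=O)CH3: an acyloxy group → ester.
  CH(COOCH3): pendant –COOCH3: carbonyl C bonded to C and –OCH3 → ester.
  CO: –C(=O)– with carbon on both sides → ketone.
  CH(NO2): –NO2 on an sp³ carbon → nitro (the N=O is not a carbonyl).
  CH(OCH3): pendant –OCH3: C–O–C with sp³ C, no adjacent C=O → ether.
  CH(OCH3): pendant –OCH3: C–O–C with sp³ C, no adjacent C=O → ether.
  C6H4: para-disubstituted benzene ring → arene.
  CH2COOCH2: –C(=O)–O–C with C on the carbonyl side → ester.
  CH(OCOCH3): pendant –OC(=O)CH3: an acyloxy group → ester.
  COOCH3: –C(=O)OCH3: carbonyl C bonded to C and to –OCH3 → ester (not ketone + ether).
Ester appears at: CH(OCOCH3), CH(COOCH3), CH2COOCH2, CH(OCOCH3), COOCH3 → 5.

5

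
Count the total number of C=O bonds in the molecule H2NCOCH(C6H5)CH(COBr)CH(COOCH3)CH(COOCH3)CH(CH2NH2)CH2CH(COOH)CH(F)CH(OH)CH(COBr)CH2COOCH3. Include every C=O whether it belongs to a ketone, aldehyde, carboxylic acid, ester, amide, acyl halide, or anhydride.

7

H2NCO: amide, 1 C=O (running total 1).
CH(COBr): acyl halide, 1 C=O (running total 2).
CH(COOCH3): ester, 1 C=O (running total 3).
CH(COOCH3): ester, 1 C=O (running total 4).
CH(COOH): carboxylic acid, 1 C=O (running total 5).
CH(COBr): acyl halide, 1 C=O (running total 6).
COOCH3: ester, 1 C=O (running total 7).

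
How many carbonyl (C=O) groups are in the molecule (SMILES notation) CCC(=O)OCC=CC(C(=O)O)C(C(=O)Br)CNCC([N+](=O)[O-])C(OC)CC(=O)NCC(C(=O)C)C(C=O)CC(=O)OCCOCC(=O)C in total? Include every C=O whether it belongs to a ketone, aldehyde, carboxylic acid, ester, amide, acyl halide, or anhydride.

CH2COOCH2: ester, 1 C=O (running total 1).
CH(COOH): carboxylic acid, 1 C=O (running total 2).
CH(COBr): acyl halide, 1 C=O (running total 3).
CH2CONHCH2: amide, 1 C=O (running total 4).
CH(COCH3): ketone, 1 C=O (running total 5).
CH(CHO): aldehyde, 1 C=O (running total 6).
CH2COOCH2: ester, 1 C=O (running total 7).
CO: ketone, 1 C=O (running total 8).

8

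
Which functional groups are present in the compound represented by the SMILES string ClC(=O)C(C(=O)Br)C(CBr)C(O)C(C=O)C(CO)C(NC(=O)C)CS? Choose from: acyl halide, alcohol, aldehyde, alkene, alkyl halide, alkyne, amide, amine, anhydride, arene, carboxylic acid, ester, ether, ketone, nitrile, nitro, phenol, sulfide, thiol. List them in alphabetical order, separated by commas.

acyl halide, alcohol, aldehyde, alkyl halide, amide, thiol

Reading the structure from left to right:
  ClCO: –C(=O)Cl: carbonyl C bonded to C and to a halogen → acyl halide (not alkyl halide).
  CH(COBr): pendant –C(=O)X: carbonyl C bonded to C and halogen → acyl halide.
  CH(CH2Br): pendant –CH2X: halogen on sp³ carbon → alkyl halide.
  CH(OH): –OH on an sp³ carbon → alcohol (secondary).
  CH(CHO): pendant –CHO: carbonyl C bonded to C and H → aldehyde.
  CH(CH2OH): pendant –CH2OH on an sp³ backbone C → alcohol.
  CH(NHCOCH3): pendant –NHC(=O)CH3: N bonded to a carbonyl → amide (not amine).
  CH2SH: –SH on an sp³ carbon → thiol.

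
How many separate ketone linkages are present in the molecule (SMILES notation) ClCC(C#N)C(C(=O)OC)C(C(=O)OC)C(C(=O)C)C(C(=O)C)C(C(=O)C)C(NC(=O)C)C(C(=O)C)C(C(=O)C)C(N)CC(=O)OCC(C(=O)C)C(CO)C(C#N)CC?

6

Working along the chain:
  ClCH2: halogen on an sp³ carbon → alkyl halide.
  CH(CN): pendant –C≡N: nitrile.
  CH(COOCH3): pendant –COOCH3: carbonyl C bonded to C and –OCH3 → ester.
  CH(COOCH3): pendant –COOCH3: carbonyl C bonded to C and –OCH3 → ester.
  CH(COCH3): pendant –COCH3: carbonyl C bonded to two carbons → ketone.
  CH(COCH3): pendant –COCH3: carbonyl C bonded to two carbons → ketone.
  CH(COCH3): pendant –COCH3: carbonyl C bonded to two carbons → ketone.
  CH(NHCOCH3): pendant –NHC(=O)CH3: N bonded to a carbonyl → amide (not amine).
  CH(COCH3): pendant –COCH3: carbonyl C bonded to two carbons → ketone.
  CH(COCH3): pendant –COCH3: carbonyl C bonded to two carbons → ketone.
  CH(NH2): –NH2 on an sp³ carbon with no adjacent C=O → amine.
  CH2COOCH2: –C(=O)–O–C with C on the carbonyl side → ester.
  CH(COCH3): pendant –COCH3: carbonyl C bonded to two carbons → ketone.
  CH(CH2OH): pendant –CH2OH on an sp³ backbone C → alcohol.
  CH(CN): pendant –C≡N: nitrile.
Ketone appears at: CH(COCH3), CH(COCH3), CH(COCH3), CH(COCH3), CH(COCH3), CH(COCH3) → 6.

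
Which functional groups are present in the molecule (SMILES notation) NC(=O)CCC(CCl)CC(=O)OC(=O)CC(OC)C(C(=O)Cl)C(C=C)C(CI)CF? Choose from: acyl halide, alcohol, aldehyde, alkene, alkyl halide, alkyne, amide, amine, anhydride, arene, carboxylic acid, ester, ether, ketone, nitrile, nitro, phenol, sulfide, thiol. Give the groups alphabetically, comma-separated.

acyl halide, alkene, alkyl halide, amide, anhydride, ether

Working along the chain:
  H2NCO: –C(=O)NH2: carbonyl C bonded to C and to N → amide (the N is not a separate amine).
  CH(CH2Cl): pendant –CH2X: halogen on sp³ carbon → alkyl halide.
  CH2CO-O-COCH2: two acyl groups sharing one oxygen, –C(=O)–O–C(=O)– → anhydride.
  CH(OCH3): pendant –OCH3: C–O–C with sp³ C, no adjacent C=O → ether.
  CH(COCl): pendant –C(=O)X: carbonyl C bonded to C and halogen → acyl halide.
  CH(CH=CH2): pendant –CH=CH2: C=C double bond → alkene.
  CH(CH2I): pendant –CH2X: halogen on sp³ carbon → alkyl halide.
  CH2F: halogen on an sp³ carbon → alkyl halide.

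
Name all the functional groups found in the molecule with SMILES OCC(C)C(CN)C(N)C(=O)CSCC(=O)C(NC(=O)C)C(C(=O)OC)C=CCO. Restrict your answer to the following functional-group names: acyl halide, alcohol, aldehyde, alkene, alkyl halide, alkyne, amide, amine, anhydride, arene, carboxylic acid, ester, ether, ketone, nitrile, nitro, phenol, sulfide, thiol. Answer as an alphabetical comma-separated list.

alcohol, alkene, amide, amine, ester, ketone, sulfide

HO– on an sp³ carbon → alcohol.
pendant –CH2NH2: N on sp³ C, no adjacent C=O → amine.
–NH2 on an sp³ carbon with no adjacent C=O → amine.
–C(=O)– with carbon on both sides → ketone.
C–S–C linkage → sulfide (thioether).
–C(=O)– with carbon on both sides → ketone.
pendant –NHC(=O)CH3: N bonded to a carbonyl → amide (not amine).
pendant –COOCH3: carbonyl C bonded to C and –OCH3 → ester.
C=C double bond → alkene.
–OH on an sp³ carbon → alcohol.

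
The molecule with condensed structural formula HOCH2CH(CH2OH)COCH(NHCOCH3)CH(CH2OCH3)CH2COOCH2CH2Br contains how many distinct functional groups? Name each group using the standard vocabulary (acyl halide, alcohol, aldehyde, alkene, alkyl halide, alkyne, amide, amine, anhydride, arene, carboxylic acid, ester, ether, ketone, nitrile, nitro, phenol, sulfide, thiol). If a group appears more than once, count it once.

HO– on an sp³ carbon → alcohol.
pendant –CH2OH on an sp³ backbone C → alcohol.
–C(=O)– with carbon on both sides → ketone.
pendant –NHC(=O)CH3: N bonded to a carbonyl → amide (not amine).
pendant –CH2OCH3: C–O–C linkage → ether.
–C(=O)–O–C with C on the carbonyl side → ester.
halogen on an sp³ carbon → alkyl halide.
Distinct types present: alcohol, alkyl halide, amide, ester, ether, ketone.

6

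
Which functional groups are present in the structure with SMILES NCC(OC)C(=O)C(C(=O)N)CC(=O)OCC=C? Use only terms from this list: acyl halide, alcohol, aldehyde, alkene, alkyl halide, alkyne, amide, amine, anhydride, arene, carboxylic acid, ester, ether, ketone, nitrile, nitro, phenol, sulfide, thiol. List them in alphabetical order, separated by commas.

alkene, amide, amine, ester, ether, ketone

Taking each segment in turn:
  H2NCH2: –NH2 on an sp³ carbon with no adjacent C=O → amine.
  CH(OCH3): pendant –OCH3: C–O–C with sp³ C, no adjacent C=O → ether.
  CO: –C(=O)– with carbon on both sides → ketone.
  CH(CONH2): pendant –CONH2: carbonyl C bonded to C and N → amide.
  CH2COOCH2: –C(=O)–O–C with C on the carbonyl side → ester.
  CH=CH2: C=C double bond → alkene.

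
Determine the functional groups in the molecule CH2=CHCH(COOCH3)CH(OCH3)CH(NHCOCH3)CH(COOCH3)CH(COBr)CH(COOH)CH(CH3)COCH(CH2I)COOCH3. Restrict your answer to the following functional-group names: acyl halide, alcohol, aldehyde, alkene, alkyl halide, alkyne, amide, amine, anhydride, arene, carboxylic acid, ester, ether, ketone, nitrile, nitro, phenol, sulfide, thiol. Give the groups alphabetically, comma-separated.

acyl halide, alkene, alkyl halide, amide, carboxylic acid, ester, ether, ketone

C=C double bond → alkene.
pendant –COOCH3: carbonyl C bonded to C and –OCH3 → ester.
pendant –OCH3: C–O–C with sp³ C, no adjacent C=O → ether.
pendant –NHC(=O)CH3: N bonded to a carbonyl → amide (not amine).
pendant –COOCH3: carbonyl C bonded to C and –OCH3 → ester.
pendant –C(=O)X: carbonyl C bonded to C and halogen → acyl halide.
pendant –COOH: carbonyl C bonded to C and –OH → carboxylic acid.
–C(=O)– with carbon on both sides → ketone.
pendant –CH2X: halogen on sp³ carbon → alkyl halide.
–C(=O)OCH3: carbonyl C bonded to C and to –OCH3 → ester (not ketone + ether).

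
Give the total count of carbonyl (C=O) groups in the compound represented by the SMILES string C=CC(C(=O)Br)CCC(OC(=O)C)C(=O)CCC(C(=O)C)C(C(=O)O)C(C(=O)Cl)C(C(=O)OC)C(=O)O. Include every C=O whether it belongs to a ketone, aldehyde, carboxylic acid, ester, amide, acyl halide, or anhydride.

8

CH(COBr): acyl halide, 1 C=O (running total 1).
CH(OCOCH3): ester, 1 C=O (running total 2).
CO: ketone, 1 C=O (running total 3).
CH(COCH3): ketone, 1 C=O (running total 4).
CH(COOH): carboxylic acid, 1 C=O (running total 5).
CH(COCl): acyl halide, 1 C=O (running total 6).
CH(COOCH3): ester, 1 C=O (running total 7).
COOH: carboxylic acid, 1 C=O (running total 8).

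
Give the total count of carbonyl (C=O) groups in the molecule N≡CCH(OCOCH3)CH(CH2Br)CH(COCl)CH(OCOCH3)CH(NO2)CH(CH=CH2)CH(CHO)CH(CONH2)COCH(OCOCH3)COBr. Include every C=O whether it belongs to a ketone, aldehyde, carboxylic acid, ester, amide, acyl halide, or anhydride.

CH(OCOCH3): ester, 1 C=O (running total 1).
CH(COCl): acyl halide, 1 C=O (running total 2).
CH(OCOCH3): ester, 1 C=O (running total 3).
CH(CHO): aldehyde, 1 C=O (running total 4).
CH(CONH2): amide, 1 C=O (running total 5).
CO: ketone, 1 C=O (running total 6).
CH(OCOCH3): ester, 1 C=O (running total 7).
COBr: acyl halide, 1 C=O (running total 8).

8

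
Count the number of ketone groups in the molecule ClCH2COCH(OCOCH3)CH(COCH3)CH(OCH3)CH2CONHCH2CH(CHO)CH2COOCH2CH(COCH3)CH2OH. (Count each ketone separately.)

3

halogen on an sp³ carbon → alkyl halide.
–C(=O)– with carbon on both sides → ketone.
pendant –OC(=O)CH3: an acyloxy group → ester.
pendant –COCH3: carbonyl C bonded to two carbons → ketone.
pendant –OCH3: C–O–C with sp³ C, no adjacent C=O → ether.
–C(=O)–N– linkage → amide (the N is not an amine).
pendant –CHO: carbonyl C bonded to C and H → aldehyde.
–C(=O)–O–C with C on the carbonyl side → ester.
pendant –COCH3: carbonyl C bonded to two carbons → ketone.
–OH on an sp³ carbon → alcohol.
Ketone appears at: CO, CH(COCH3), CH(COCH3) → 3.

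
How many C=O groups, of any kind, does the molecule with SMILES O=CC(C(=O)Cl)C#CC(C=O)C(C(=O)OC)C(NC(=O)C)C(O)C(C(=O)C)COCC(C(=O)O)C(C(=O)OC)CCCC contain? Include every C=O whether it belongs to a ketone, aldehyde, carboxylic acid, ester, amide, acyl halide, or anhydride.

OHC: aldehyde, 1 C=O (running total 1).
CH(COCl): acyl halide, 1 C=O (running total 2).
CH(CHO): aldehyde, 1 C=O (running total 3).
CH(COOCH3): ester, 1 C=O (running total 4).
CH(NHCOCH3): amide, 1 C=O (running total 5).
CH(COCH3): ketone, 1 C=O (running total 6).
CH(COOH): carboxylic acid, 1 C=O (running total 7).
CH(COOCH3): ester, 1 C=O (running total 8).

8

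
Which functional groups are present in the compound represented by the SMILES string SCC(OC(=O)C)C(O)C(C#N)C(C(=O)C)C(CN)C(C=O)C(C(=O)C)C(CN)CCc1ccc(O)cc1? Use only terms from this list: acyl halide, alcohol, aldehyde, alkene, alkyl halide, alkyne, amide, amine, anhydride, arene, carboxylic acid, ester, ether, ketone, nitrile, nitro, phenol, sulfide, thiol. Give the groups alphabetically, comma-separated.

Reading the structure from left to right:
  HSCH2: –SH on an sp³ carbon → thiol.
  CH(OCOCH3): pendant –OC(=O)CH3: an acyloxy group → ester.
  CH(OH): –OH on an sp³ carbon → alcohol (secondary).
  CH(CN): pendant –C≡N: nitrile.
  CH(COCH3): pendant –COCH3: carbonyl C bonded to two carbons → ketone.
  CH(CH2NH2): pendant –CH2NH2: N on sp³ C, no adjacent C=O → amine.
  CH(CHO): pendant –CHO: carbonyl C bonded to C and H → aldehyde.
  CH(COCH3): pendant –COCH3: carbonyl C bonded to two carbons → ketone.
  CH(CH2NH2): pendant –CH2NH2: N on sp³ C, no adjacent C=O → amine.
  C6H4OH: –OH attached directly to an aromatic ring → phenol (not alcohol); the ring itself is an arene.

alcohol, aldehyde, amine, arene, ester, ketone, nitrile, phenol, thiol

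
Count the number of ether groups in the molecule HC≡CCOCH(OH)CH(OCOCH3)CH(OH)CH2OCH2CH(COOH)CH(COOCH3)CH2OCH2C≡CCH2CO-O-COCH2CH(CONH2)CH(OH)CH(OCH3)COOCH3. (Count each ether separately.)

3

Reading the structure from left to right:
  HC≡C: C≡C triple bond → alkyne.
  CO: –C(=O)– with carbon on both sides → ketone.
  CH(OH): –OH on an sp³ carbon → alcohol (secondary).
  CH(OCOCH3): pendant –OC(=O)CH3: an acyloxy group → ester.
  CH(OH): –OH on an sp³ carbon → alcohol (secondary).
  CH2OCH2: C–O–C with sp³ carbons on both sides and no adjacent C=O → ether.
  CH(COOH): pendant –COOH: carbonyl C bonded to C and –OH → carboxylic acid.
  CH(COOCH3): pendant –COOCH3: carbonyl C bonded to C and –OCH3 → ester.
  CH2OCH2: C–O–C with sp³ carbons on both sides and no adjacent C=O → ether.
  C≡C: C≡C triple bond → alkyne.
  CH2CO-O-COCH2: two acyl groups sharing one oxygen, –C(=O)–O–C(=O)– → anhydride.
  CH(CONH2): pendant –CONH2: carbonyl C bonded to C and N → amide.
  CH(OH): –OH on an sp³ carbon → alcohol (secondary).
  CH(OCH3): pendant –OCH3: C–O–C with sp³ C, no adjacent C=O → ether.
  COOCH3: –C(=O)OCH3: carbonyl C bonded to C and to –OCH3 → ester (not ketone + ether).
Ether appears at: CH2OCH2, CH2OCH2, CH(OCH3) → 3.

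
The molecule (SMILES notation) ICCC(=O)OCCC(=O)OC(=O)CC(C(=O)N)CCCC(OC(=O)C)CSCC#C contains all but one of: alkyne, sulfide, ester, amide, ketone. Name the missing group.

sulfide: present (CH2SCH2 — C–S–C linkage → sulfide (thioether)).
ester: present (CH2COOCH2 — –C(=O)–O–C with C on the carbonyl side → ester).
alkyne: present (C≡CH — C≡C triple bond → alkyne).
amide: present (CH(CONH2) — pendant –CONH2: carbonyl C bonded to C and N → amide).
ketone: absent. In each of CH2COOCH2 and CH(OCOCH3), the C=O is bonded to an –O–C group, which defines an ester, not a ketone. In CH(CONH2), the C=O is bonded to nitrogen, which defines an amide, not a ketone. In CH2CO-O-COCH2, the two C=O groups share a bridging oxygen, which is an anhydride linkage, not a ketone.

ketone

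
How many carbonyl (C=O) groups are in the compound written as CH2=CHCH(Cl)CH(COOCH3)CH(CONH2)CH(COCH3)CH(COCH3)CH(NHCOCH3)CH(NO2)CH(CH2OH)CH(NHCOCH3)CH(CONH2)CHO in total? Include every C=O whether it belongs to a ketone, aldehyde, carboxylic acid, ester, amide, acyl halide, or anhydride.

CH(COOCH3): ester, 1 C=O (running total 1).
CH(CONH2): amide, 1 C=O (running total 2).
CH(COCH3): ketone, 1 C=O (running total 3).
CH(COCH3): ketone, 1 C=O (running total 4).
CH(NHCOCH3): amide, 1 C=O (running total 5).
CH(NHCOCH3): amide, 1 C=O (running total 6).
CH(CONH2): amide, 1 C=O (running total 7).
CHO: aldehyde, 1 C=O (running total 8).

8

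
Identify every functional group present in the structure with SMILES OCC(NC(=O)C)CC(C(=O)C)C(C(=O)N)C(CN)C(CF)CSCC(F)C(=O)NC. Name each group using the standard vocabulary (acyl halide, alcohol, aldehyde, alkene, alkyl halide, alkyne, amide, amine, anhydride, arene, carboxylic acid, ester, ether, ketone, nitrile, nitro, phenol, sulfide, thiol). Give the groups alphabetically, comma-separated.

Working along the chain:
  HOCH2: HO– on an sp³ carbon → alcohol.
  CH(NHCOCH3): pendant –NHC(=O)CH3: N bonded to a carbonyl → amide (not amine).
  CH(COCH3): pendant –COCH3: carbonyl C bonded to two carbons → ketone.
  CH(CONH2): pendant –CONH2: carbonyl C bonded to C and N → amide.
  CH(CH2NH2): pendant –CH2NH2: N on sp³ C, no adjacent C=O → amine.
  CH(CH2F): pendant –CH2X: halogen on sp³ carbon → alkyl halide.
  CH2SCH2: C–S–C linkage → sulfide (thioether).
  CH(F): halogen on an sp³ carbon → alkyl halide.
  CONHCH3: –C(=O)NHCH3: carbonyl C bonded to C and to N → amide (the N is not an amine).

alcohol, alkyl halide, amide, amine, ketone, sulfide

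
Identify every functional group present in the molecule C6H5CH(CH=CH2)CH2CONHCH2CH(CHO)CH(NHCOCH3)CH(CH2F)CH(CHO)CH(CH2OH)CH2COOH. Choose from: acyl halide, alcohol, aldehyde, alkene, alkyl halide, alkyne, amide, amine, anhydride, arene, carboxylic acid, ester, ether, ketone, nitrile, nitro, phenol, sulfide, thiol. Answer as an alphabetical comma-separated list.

alcohol, aldehyde, alkene, alkyl halide, amide, arene, carboxylic acid

C6H5– phenyl ring → arene.
pendant –CH=CH2: C=C double bond → alkene.
–C(=O)–N– linkage → amide (the N is not an amine).
pendant –CHO: carbonyl C bonded to C and H → aldehyde.
pendant –NHC(=O)CH3: N bonded to a carbonyl → amide (not amine).
pendant –CH2X: halogen on sp³ carbon → alkyl halide.
pendant –CHO: carbonyl C bonded to C and H → aldehyde.
pendant –CH2OH on an sp³ backbone C → alcohol.
–COOH: carbonyl C bonded to –OH and C → carboxylic acid (the –OH is not a separate alcohol).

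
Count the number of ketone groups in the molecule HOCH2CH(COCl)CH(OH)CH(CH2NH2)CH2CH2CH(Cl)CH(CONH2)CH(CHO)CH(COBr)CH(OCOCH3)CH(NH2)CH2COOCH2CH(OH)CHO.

Reading the structure from left to right:
  HOCH2: HO– on an sp³ carbon → alcohol.
  CH(COCl): pendant –C(=O)X: carbonyl C bonded to C and halogen → acyl halide.
  CH(OH): –OH on an sp³ carbon → alcohol (secondary).
  CH(CH2NH2): pendant –CH2NH2: N on sp³ C, no adjacent C=O → amine.
  CH(Cl): halogen on an sp³ carbon → alkyl halide.
  CH(CONH2): pendant –CONH2: carbonyl C bonded to C and N → amide.
  CH(CHO): pendant –CHO: carbonyl C bonded to C and H → aldehyde.
  CH(COBr): pendant –C(=O)X: carbonyl C bonded to C and halogen → acyl halide.
  CH(OCOCH3): pendant –OC(=O)CH3: an acyloxy group → ester.
  CH(NH2): –NH2 on an sp³ carbon with no adjacent C=O → amine.
  CH2COOCH2: –C(=O)–O–C with C on the carbonyl side → ester.
  CH(OH): –OH on an sp³ carbon → alcohol (secondary).
  CHO: terminal –CHO: carbonyl C bonded to H and C → aldehyde.
No segment is a ketone: CH(COCl) is acyl halide, not ketone; CH(CONH2) is amide, not ketone; CH(CHO) is aldehyde, not ketone. → 0.

0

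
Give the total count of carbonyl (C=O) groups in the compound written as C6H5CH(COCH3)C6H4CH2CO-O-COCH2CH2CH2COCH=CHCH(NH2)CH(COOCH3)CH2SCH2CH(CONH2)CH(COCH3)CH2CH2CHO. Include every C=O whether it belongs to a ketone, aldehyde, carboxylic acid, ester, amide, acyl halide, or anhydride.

CH(COCH3): ketone, 1 C=O (running total 1).
CH2CO-O-COCH2: anhydride, 2 C=O (running total 3).
CO: ketone, 1 C=O (running total 4).
CH(COOCH3): ester, 1 C=O (running total 5).
CH(CONH2): amide, 1 C=O (running total 6).
CH(COCH3): ketone, 1 C=O (running total 7).
CHO: aldehyde, 1 C=O (running total 8).

8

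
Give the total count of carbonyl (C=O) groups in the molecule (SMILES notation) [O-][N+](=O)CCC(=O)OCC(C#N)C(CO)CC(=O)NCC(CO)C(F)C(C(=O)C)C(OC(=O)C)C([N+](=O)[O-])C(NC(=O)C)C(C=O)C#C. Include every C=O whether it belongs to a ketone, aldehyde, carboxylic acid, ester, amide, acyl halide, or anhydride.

CH2COOCH2: ester, 1 C=O (running total 1).
CH2CONHCH2: amide, 1 C=O (running total 2).
CH(COCH3): ketone, 1 C=O (running total 3).
CH(OCOCH3): ester, 1 C=O (running total 4).
CH(NHCOCH3): amide, 1 C=O (running total 5).
CH(CHO): aldehyde, 1 C=O (running total 6).

6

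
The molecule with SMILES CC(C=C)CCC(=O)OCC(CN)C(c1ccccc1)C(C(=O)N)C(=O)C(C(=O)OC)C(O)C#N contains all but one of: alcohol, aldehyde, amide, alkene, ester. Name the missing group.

alcohol: present (CH(OH) — –OH on an sp³ carbon → alcohol (secondary)).
amide: present (CH(CONH2) — pendant –CONH2: carbonyl C bonded to C and N → amide).
ester: present (CH2COOCH2 — –C(=O)–O–C with C on the carbonyl side → ester).
alkene: present (CH(CH=CH2) — pendant –CH=CH2: C=C double bond → alkene).
aldehyde: absent. In CO, the carbonyl carbon is bonded to two carbons, so it is a ketone, not an aldehyde.

aldehyde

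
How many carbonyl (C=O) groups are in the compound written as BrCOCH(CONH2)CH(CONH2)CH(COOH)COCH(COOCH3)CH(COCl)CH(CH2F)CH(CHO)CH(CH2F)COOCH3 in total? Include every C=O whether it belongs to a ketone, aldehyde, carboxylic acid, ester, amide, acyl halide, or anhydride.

BrCO: acyl halide, 1 C=O (running total 1).
CH(CONH2): amide, 1 C=O (running total 2).
CH(CONH2): amide, 1 C=O (running total 3).
CH(COOH): carboxylic acid, 1 C=O (running total 4).
CO: ketone, 1 C=O (running total 5).
CH(COOCH3): ester, 1 C=O (running total 6).
CH(COCl): acyl halide, 1 C=O (running total 7).
CH(CHO): aldehyde, 1 C=O (running total 8).
COOCH3: ester, 1 C=O (running total 9).

9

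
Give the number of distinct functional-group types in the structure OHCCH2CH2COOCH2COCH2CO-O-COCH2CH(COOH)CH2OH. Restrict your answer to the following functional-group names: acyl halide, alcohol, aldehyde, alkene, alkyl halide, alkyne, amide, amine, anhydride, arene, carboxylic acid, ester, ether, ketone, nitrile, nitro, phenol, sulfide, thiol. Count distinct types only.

Taking each segment in turn:
  OHC: terminal –CHO: carbonyl C bonded to H and C → aldehyde.
  CH2COOCH2: –C(=O)–O–C with C on the carbonyl side → ester.
  CO: –C(=O)– with carbon on both sides → ketone.
  CH2CO-O-COCH2: two acyl groups sharing one oxygen, –C(=O)–O–C(=O)– → anhydride.
  CH(COOH): pendant –COOH: carbonyl C bonded to C and –OH → carboxylic acid.
  CH2OH: –OH on an sp³ carbon → alcohol.
Distinct types present: alcohol, aldehyde, anhydride, carboxylic acid, ester, ketone.

6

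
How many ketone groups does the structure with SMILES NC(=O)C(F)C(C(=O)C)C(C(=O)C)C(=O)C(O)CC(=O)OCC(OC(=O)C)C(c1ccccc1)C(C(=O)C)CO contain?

–C(=O)NH2: carbonyl C bonded to C and to N → amide (the N is not a separate amine).
halogen on an sp³ carbon → alkyl halide.
pendant –COCH3: carbonyl C bonded to two carbons → ketone.
pendant –COCH3: carbonyl C bonded to two carbons → ketone.
–C(=O)– with carbon on both sides → ketone.
–OH on an sp³ carbon → alcohol (secondary).
–C(=O)–O–C with C on the carbonyl side → ester.
pendant –OC(=O)CH3: an acyloxy group → ester.
pendant –C6H5: benzene ring → arene.
pendant –COCH3: carbonyl C bonded to two carbons → ketone.
–OH on an sp³ carbon → alcohol.
Ketone appears at: CH(COCH3), CH(COCH3), CO, CH(COCH3) → 4.

4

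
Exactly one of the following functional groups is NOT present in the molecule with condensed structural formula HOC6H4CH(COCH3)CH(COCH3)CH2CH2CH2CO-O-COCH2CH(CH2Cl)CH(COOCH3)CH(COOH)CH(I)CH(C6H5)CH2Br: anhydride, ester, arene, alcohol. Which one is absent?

anhydride: present (CH2CO-O-COCH2 — two acyl groups sharing one oxygen, –C(=O)–O–C(=O)– → anhydride).
ester: present (CH(COOCH3) — pendant –COOCH3: carbonyl C bonded to C and –OCH3 → ester).
arene: present (HOC6H4 — –OH attached directly to an aromatic ring → phenol (not alcohol); the ring itself is an arene).
alcohol: absent. In CH(COOH), the –OH sits on a carbonyl carbon, making it part of a carboxylic acid, not an alcohol. In HOC6H4, the –OH is on an aromatic ring carbon; that is a phenol, not an alcohol.

alcohol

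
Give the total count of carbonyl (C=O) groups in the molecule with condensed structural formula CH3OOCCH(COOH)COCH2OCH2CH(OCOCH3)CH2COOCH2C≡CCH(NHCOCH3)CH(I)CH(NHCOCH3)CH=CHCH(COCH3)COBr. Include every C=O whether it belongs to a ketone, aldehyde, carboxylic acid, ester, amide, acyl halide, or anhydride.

9

CH3OOC: ester, 1 C=O (running total 1).
CH(COOH): carboxylic acid, 1 C=O (running total 2).
CO: ketone, 1 C=O (running total 3).
CH(OCOCH3): ester, 1 C=O (running total 4).
CH2COOCH2: ester, 1 C=O (running total 5).
CH(NHCOCH3): amide, 1 C=O (running total 6).
CH(NHCOCH3): amide, 1 C=O (running total 7).
CH(COCH3): ketone, 1 C=O (running total 8).
COBr: acyl halide, 1 C=O (running total 9).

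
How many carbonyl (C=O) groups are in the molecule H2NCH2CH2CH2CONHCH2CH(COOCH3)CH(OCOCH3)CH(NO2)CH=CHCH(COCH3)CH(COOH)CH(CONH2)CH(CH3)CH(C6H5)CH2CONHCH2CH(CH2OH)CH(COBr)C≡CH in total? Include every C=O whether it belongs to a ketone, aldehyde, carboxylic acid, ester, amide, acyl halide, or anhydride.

CH2CONHCH2: amide, 1 C=O (running total 1).
CH(COOCH3): ester, 1 C=O (running total 2).
CH(OCOCH3): ester, 1 C=O (running total 3).
CH(COCH3): ketone, 1 C=O (running total 4).
CH(COOH): carboxylic acid, 1 C=O (running total 5).
CH(CONH2): amide, 1 C=O (running total 6).
CH2CONHCH2: amide, 1 C=O (running total 7).
CH(COBr): acyl halide, 1 C=O (running total 8).

8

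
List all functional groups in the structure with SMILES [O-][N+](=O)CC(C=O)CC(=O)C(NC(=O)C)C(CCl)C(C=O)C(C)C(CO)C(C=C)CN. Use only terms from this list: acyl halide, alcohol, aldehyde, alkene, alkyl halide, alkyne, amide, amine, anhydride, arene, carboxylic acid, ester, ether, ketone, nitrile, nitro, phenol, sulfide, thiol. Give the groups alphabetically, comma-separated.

alcohol, aldehyde, alkene, alkyl halide, amide, amine, ketone, nitro

Working along the chain:
  O2NCH2: –NO2 on carbon → nitro group.
  CH(CHO): pendant –CHO: carbonyl C bonded to C and H → aldehyde.
  CO: –C(=O)– with carbon on both sides → ketone.
  CH(NHCOCH3): pendant –NHC(=O)CH3: N bonded to a carbonyl → amide (not amine).
  CH(CH2Cl): pendant –CH2X: halogen on sp³ carbon → alkyl halide.
  CH(CHO): pendant –CHO: carbonyl C bonded to C and H → aldehyde.
  CH(CH2OH): pendant –CH2OH on an sp³ backbone C → alcohol.
  CH(CH=CH2): pendant –CH=CH2: C=C double bond → alkene.
  CH2NH2: –NH2 on an sp³ carbon with no adjacent C=O → amine.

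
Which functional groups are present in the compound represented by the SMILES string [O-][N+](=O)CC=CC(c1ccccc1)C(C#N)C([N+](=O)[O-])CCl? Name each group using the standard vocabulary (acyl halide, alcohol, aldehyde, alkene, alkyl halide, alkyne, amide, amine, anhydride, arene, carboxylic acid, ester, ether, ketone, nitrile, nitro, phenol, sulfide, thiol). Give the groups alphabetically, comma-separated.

Taking each segment in turn:
  O2NCH2: –NO2 on carbon → nitro group.
  CH=CH: C=C double bond → alkene.
  CH(C6H5): pendant –C6H5: benzene ring → arene.
  CH(CN): pendant –C≡N: nitrile.
  CH(NO2): –NO2 on an sp³ carbon → nitro (the N=O is not a carbonyl).
  CH2Cl: halogen on an sp³ carbon → alkyl halide.

alkene, alkyl halide, arene, nitrile, nitro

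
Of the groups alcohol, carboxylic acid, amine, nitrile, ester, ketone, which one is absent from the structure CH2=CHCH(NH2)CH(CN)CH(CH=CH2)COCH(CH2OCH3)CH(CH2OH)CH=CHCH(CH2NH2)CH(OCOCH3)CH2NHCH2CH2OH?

carboxylic acid

nitrile: present (CH(CN) — pendant –C≡N: nitrile).
alcohol: present (CH(CH2OH) — pendant –CH2OH on an sp³ backbone C → alcohol).
ester: present (CH(OCOCH3) — pendant –OC(=O)CH3: an acyloxy group → ester).
amine: present (CH(NH2) — –NH2 on an sp³ carbon with no adjacent C=O → amine).
ketone: present (CO — –C(=O)– with carbon on both sides → ketone).
carboxylic acid: absent. In CH(OCOCH3), the acyl oxygen is bonded to carbon (–O–C), not to H, so this is an ester.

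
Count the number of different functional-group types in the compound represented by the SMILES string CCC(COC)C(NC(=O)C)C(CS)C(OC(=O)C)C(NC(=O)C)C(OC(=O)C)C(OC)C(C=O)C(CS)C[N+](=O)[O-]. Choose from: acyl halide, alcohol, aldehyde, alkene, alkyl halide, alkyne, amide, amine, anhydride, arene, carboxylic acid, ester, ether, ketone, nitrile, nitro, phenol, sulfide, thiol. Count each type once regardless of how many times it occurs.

6

Working along the chain:
  CH(CH2OCH3): pendant –CH2OCH3: C–O–C linkage → ether.
  CH(NHCOCH3): pendant –NHC(=O)CH3: N bonded to a carbonyl → amide (not amine).
  CH(CH2SH): pendant –CH2SH → thiol.
  CH(OCOCH3): pendant –OC(=O)CH3: an acyloxy group → ester.
  CH(NHCOCH3): pendant –NHC(=O)CH3: N bonded to a carbonyl → amide (not amine).
  CH(OCOCH3): pendant –OC(=O)CH3: an acyloxy group → ester.
  CH(OCH3): pendant –OCH3: C–O–C with sp³ C, no adjacent C=O → ether.
  CH(CHO): pendant –CHO: carbonyl C bonded to C and H → aldehyde.
  CH(CH2SH): pendant –CH2SH → thiol.
  CH2NO2: –NO2 on carbon → nitro group.
Distinct types present: aldehyde, amide, ester, ether, nitro, thiol.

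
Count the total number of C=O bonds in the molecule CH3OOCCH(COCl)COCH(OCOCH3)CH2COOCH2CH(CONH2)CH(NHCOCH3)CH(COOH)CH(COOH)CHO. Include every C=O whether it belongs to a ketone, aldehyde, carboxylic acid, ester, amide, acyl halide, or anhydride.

CH3OOC: ester, 1 C=O (running total 1).
CH(COCl): acyl halide, 1 C=O (running total 2).
CO: ketone, 1 C=O (running total 3).
CH(OCOCH3): ester, 1 C=O (running total 4).
CH2COOCH2: ester, 1 C=O (running total 5).
CH(CONH2): amide, 1 C=O (running total 6).
CH(NHCOCH3): amide, 1 C=O (running total 7).
CH(COOH): carboxylic acid, 1 C=O (running total 8).
CH(COOH): carboxylic acid, 1 C=O (running total 9).
CHO: aldehyde, 1 C=O (running total 10).

10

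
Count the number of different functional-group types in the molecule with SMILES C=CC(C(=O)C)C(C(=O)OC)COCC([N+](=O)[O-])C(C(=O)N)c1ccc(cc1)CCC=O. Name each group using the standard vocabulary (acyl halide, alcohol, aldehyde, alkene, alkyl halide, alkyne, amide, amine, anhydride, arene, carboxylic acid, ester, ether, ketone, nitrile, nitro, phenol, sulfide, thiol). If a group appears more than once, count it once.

8

C=C double bond → alkene.
pendant –COCH3: carbonyl C bonded to two carbons → ketone.
pendant –COOCH3: carbonyl C bonded to C and –OCH3 → ester.
C–O–C with sp³ carbons on both sides and no adjacent C=O → ether.
–NO2 on an sp³ carbon → nitro (the N=O is not a carbonyl).
pendant –CONH2: carbonyl C bonded to C and N → amide.
para-disubstituted benzene ring → arene.
terminal –CHO: carbonyl C bonded to H and C → aldehyde.
Distinct types present: aldehyde, alkene, amide, arene, ester, ether, ketone, nitro.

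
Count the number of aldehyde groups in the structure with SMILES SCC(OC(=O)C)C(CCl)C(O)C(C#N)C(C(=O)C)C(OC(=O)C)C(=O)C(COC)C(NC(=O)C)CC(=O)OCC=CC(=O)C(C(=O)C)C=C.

0

Reading the structure from left to right:
  HSCH2: –SH on an sp³ carbon → thiol.
  CH(OCOCH3): pendant –OC(=O)CH3: an acyloxy group → ester.
  CH(CH2Cl): pendant –CH2X: halogen on sp³ carbon → alkyl halide.
  CH(OH): –OH on an sp³ carbon → alcohol (secondary).
  CH(CN): pendant –C≡N: nitrile.
  CH(COCH3): pendant –COCH3: carbonyl C bonded to two carbons → ketone.
  CH(OCOCH3): pendant –OC(=O)CH3: an acyloxy group → ester.
  CO: –C(=O)– with carbon on both sides → ketone.
  CH(CH2OCH3): pendant –CH2OCH3: C–O–C linkage → ether.
  CH(NHCOCH3): pendant –NHC(=O)CH3: N bonded to a carbonyl → amide (not amine).
  CH2COOCH2: –C(=O)–O–C with C on the carbonyl side → ester.
  CH=CH: C=C double bond → alkene.
  CO: –C(=O)– with carbon on both sides → ketone.
  CH(COCH3): pendant –COCH3: carbonyl C bonded to two carbons → ketone.
  CH=CH2: C=C double bond → alkene.
No segment is a aldehyde: CH(OCOCH3) is ester, not aldehyde; CH(COCH3) is ketone, not aldehyde; CH(OCOCH3) is ester, not aldehyde. → 0.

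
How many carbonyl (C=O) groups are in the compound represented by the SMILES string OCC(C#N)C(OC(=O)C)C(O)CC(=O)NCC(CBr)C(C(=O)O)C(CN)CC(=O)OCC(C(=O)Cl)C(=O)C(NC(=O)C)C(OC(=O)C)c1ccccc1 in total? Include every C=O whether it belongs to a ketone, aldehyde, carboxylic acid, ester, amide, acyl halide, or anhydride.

CH(OCOCH3): ester, 1 C=O (running total 1).
CH2CONHCH2: amide, 1 C=O (running total 2).
CH(COOH): carboxylic acid, 1 C=O (running total 3).
CH2COOCH2: ester, 1 C=O (running total 4).
CH(COCl): acyl halide, 1 C=O (running total 5).
CO: ketone, 1 C=O (running total 6).
CH(NHCOCH3): amide, 1 C=O (running total 7).
CH(OCOCH3): ester, 1 C=O (running total 8).

8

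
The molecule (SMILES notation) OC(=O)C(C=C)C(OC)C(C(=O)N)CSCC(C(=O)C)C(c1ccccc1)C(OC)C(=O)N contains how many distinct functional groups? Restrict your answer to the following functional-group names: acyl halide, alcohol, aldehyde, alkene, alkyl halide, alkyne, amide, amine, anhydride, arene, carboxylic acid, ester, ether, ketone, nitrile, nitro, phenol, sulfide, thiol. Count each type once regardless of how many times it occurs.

7

–COOH: carbonyl C bonded to –OH and C → carboxylic acid (the –OH is not a separate alcohol).
pendant –CH=CH2: C=C double bond → alkene.
pendant –OCH3: C–O–C with sp³ C, no adjacent C=O → ether.
pendant –CONH2: carbonyl C bonded to C and N → amide.
C–S–C linkage → sulfide (thioether).
pendant –COCH3: carbonyl C bonded to two carbons → ketone.
pendant –C6H5: benzene ring → arene.
pendant –OCH3: C–O–C with sp³ C, no adjacent C=O → ether.
–C(=O)NH2: carbonyl C bonded to C and to N → amide (the N is not a separate amine).
Distinct types present: alkene, amide, arene, carboxylic acid, ether, ketone, sulfide.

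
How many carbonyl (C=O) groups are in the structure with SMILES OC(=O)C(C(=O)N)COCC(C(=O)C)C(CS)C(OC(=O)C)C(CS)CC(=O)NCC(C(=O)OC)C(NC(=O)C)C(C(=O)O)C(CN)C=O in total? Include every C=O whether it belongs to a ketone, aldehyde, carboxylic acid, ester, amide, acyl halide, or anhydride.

9

HOOC: carboxylic acid, 1 C=O (running total 1).
CH(CONH2): amide, 1 C=O (running total 2).
CH(COCH3): ketone, 1 C=O (running total 3).
CH(OCOCH3): ester, 1 C=O (running total 4).
CH2CONHCH2: amide, 1 C=O (running total 5).
CH(COOCH3): ester, 1 C=O (running total 6).
CH(NHCOCH3): amide, 1 C=O (running total 7).
CH(COOH): carboxylic acid, 1 C=O (running total 8).
CHO: aldehyde, 1 C=O (running total 9).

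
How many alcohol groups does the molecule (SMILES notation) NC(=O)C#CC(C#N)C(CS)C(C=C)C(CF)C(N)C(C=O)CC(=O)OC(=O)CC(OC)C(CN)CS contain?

0

Working along the chain:
  H2NCO: –C(=O)NH2: carbonyl C bonded to C and to N → amide (the N is not a separate amine).
  C≡C: C≡C triple bond → alkyne.
  CH(CN): pendant –C≡N: nitrile.
  CH(CH2SH): pendant –CH2SH → thiol.
  CH(CH=CH2): pendant –CH=CH2: C=C double bond → alkene.
  CH(CH2F): pendant –CH2X: halogen on sp³ carbon → alkyl halide.
  CH(NH2): –NH2 on an sp³ carbon with no adjacent C=O → amine.
  CH(CHO): pendant –CHO: carbonyl C bonded to C and H → aldehyde.
  CH2CO-O-COCH2: two acyl groups sharing one oxygen, –C(=O)–O–C(=O)– → anhydride.
  CH(OCH3): pendant –OCH3: C–O–C with sp³ C, no adjacent C=O → ether.
  CH(CH2NH2): pendant –CH2NH2: N on sp³ C, no adjacent C=O → amine.
  CH2SH: –SH on an sp³ carbon → thiol.
No segment is a alcohol: CH(CH2SH) is thiol, not alcohol; CH(CHO) is aldehyde, not alcohol; CH(OCH3) is ether, not alcohol. → 0.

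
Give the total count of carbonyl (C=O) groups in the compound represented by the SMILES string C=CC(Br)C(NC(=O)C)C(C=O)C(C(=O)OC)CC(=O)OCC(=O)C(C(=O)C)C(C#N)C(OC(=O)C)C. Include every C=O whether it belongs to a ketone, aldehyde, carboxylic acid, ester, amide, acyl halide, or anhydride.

CH(NHCOCH3): amide, 1 C=O (running total 1).
CH(CHO): aldehyde, 1 C=O (running total 2).
CH(COOCH3): ester, 1 C=O (running total 3).
CH2COOCH2: ester, 1 C=O (running total 4).
CO: ketone, 1 C=O (running total 5).
CH(COCH3): ketone, 1 C=O (running total 6).
CH(OCOCH3): ester, 1 C=O (running total 7).

7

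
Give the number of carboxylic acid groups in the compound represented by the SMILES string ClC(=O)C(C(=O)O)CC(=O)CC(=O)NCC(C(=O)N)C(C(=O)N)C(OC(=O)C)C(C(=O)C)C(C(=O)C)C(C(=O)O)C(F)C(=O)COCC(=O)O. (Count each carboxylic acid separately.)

3

Working along the chain:
  ClCO: –C(=O)Cl: carbonyl C bonded to C and to a halogen → acyl halide (not alkyl halide).
  CH(COOH): pendant –COOH: carbonyl C bonded to C and –OH → carboxylic acid.
  CO: –C(=O)– with carbon on both sides → ketone.
  CH2CONHCH2: –C(=O)–N– linkage → amide (the N is not an amine).
  CH(CONH2): pendant –CONH2: carbonyl C bonded to C and N → amide.
  CH(CONH2): pendant –CONH2: carbonyl C bonded to C and N → amide.
  CH(OCOCH3): pendant –OC(=O)CH3: an acyloxy group → ester.
  CH(COCH3): pendant –COCH3: carbonyl C bonded to two carbons → ketone.
  CH(COCH3): pendant –COCH3: carbonyl C bonded to two carbons → ketone.
  CH(COOH): pendant –COOH: carbonyl C bonded to C and –OH → carboxylic acid.
  CH(F): halogen on an sp³ carbon → alkyl halide.
  CO: –C(=O)– with carbon on both sides → ketone.
  CH2OCH2: C–O–C with sp³ carbons on both sides and no adjacent C=O → ether.
  COOH: –COOH: carbonyl C bonded to –OH and C → carboxylic acid (the –OH is not a separate alcohol).
Carboxylic acid appears at: CH(COOH), CH(COOH), COOH → 3.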